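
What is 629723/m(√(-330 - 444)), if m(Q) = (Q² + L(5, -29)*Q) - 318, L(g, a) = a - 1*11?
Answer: -57304793/202572 + 3148615*I*√86/101286 ≈ -282.89 + 288.28*I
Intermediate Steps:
L(g, a) = -11 + a (L(g, a) = a - 11 = -11 + a)
m(Q) = -318 + Q² - 40*Q (m(Q) = (Q² + (-11 - 29)*Q) - 318 = (Q² - 40*Q) - 318 = -318 + Q² - 40*Q)
629723/m(√(-330 - 444)) = 629723/(-318 + (√(-330 - 444))² - 40*√(-330 - 444)) = 629723/(-318 + (√(-774))² - 120*I*√86) = 629723/(-318 + (3*I*√86)² - 120*I*√86) = 629723/(-318 - 774 - 120*I*√86) = 629723/(-1092 - 120*I*√86)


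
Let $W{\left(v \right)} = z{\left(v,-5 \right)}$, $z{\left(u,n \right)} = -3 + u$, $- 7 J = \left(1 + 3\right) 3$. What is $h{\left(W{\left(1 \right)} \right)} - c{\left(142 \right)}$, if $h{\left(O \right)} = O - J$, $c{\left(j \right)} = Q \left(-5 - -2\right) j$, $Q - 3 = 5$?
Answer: $\frac{23854}{7} \approx 3407.7$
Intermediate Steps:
$Q = 8$ ($Q = 3 + 5 = 8$)
$J = - \frac{12}{7}$ ($J = - \frac{\left(1 + 3\right) 3}{7} = - \frac{4 \cdot 3}{7} = \left(- \frac{1}{7}\right) 12 = - \frac{12}{7} \approx -1.7143$)
$W{\left(v \right)} = -3 + v$
$c{\left(j \right)} = - 24 j$ ($c{\left(j \right)} = 8 \left(-5 - -2\right) j = 8 \left(-5 + 2\right) j = 8 \left(-3\right) j = - 24 j$)
$h{\left(O \right)} = \frac{12}{7} + O$ ($h{\left(O \right)} = O - - \frac{12}{7} = O + \frac{12}{7} = \frac{12}{7} + O$)
$h{\left(W{\left(1 \right)} \right)} - c{\left(142 \right)} = \left(\frac{12}{7} + \left(-3 + 1\right)\right) - \left(-24\right) 142 = \left(\frac{12}{7} - 2\right) - -3408 = - \frac{2}{7} + 3408 = \frac{23854}{7}$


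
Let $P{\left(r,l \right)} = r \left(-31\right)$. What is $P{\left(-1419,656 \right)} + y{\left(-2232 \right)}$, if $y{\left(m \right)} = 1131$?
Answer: $45120$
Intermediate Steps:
$P{\left(r,l \right)} = - 31 r$
$P{\left(-1419,656 \right)} + y{\left(-2232 \right)} = \left(-31\right) \left(-1419\right) + 1131 = 43989 + 1131 = 45120$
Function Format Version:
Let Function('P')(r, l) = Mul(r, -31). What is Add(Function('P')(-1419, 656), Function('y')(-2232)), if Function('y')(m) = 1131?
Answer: 45120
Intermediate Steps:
Function('P')(r, l) = Mul(-31, r)
Add(Function('P')(-1419, 656), Function('y')(-2232)) = Add(Mul(-31, -1419), 1131) = Add(43989, 1131) = 45120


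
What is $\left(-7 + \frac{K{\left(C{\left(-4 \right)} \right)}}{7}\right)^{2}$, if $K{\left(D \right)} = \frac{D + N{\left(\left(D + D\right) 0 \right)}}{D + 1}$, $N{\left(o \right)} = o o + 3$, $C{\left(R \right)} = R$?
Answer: $\frac{21316}{441} \approx 48.336$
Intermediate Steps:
$N{\left(o \right)} = 3 + o^{2}$ ($N{\left(o \right)} = o^{2} + 3 = 3 + o^{2}$)
$K{\left(D \right)} = \frac{3 + D}{1 + D}$ ($K{\left(D \right)} = \frac{D + \left(3 + \left(\left(D + D\right) 0\right)^{2}\right)}{D + 1} = \frac{D + \left(3 + \left(2 D 0\right)^{2}\right)}{1 + D} = \frac{D + \left(3 + 0^{2}\right)}{1 + D} = \frac{D + \left(3 + 0\right)}{1 + D} = \frac{D + 3}{1 + D} = \frac{3 + D}{1 + D}$)
$\left(-7 + \frac{K{\left(C{\left(-4 \right)} \right)}}{7}\right)^{2} = \left(-7 + \frac{\frac{1}{1 - 4} \left(3 - 4\right)}{7}\right)^{2} = \left(-7 + \frac{1}{-3} \left(-1\right) \frac{1}{7}\right)^{2} = \left(-7 + \left(- \frac{1}{3}\right) \left(-1\right) \frac{1}{7}\right)^{2} = \left(-7 + \frac{1}{3} \cdot \frac{1}{7}\right)^{2} = \left(-7 + \frac{1}{21}\right)^{2} = \left(- \frac{146}{21}\right)^{2} = \frac{21316}{441}$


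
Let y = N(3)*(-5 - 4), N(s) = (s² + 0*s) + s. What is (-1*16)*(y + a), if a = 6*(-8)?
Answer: 2496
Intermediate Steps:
a = -48
N(s) = s + s² (N(s) = (s² + 0) + s = s² + s = s + s²)
y = -108 (y = (3*(1 + 3))*(-5 - 4) = (3*4)*(-9) = 12*(-9) = -108)
(-1*16)*(y + a) = (-1*16)*(-108 - 48) = -16*(-156) = 2496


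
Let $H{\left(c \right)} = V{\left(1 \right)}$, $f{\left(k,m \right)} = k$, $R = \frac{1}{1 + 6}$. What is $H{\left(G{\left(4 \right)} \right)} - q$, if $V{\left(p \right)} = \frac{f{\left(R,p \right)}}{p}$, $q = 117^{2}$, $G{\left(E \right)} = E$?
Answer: $- \frac{95822}{7} \approx -13689.0$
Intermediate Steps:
$R = \frac{1}{7} \approx 0.14286$
$q = 13689$
$V{\left(p \right)} = \frac{1}{7 p}$
$H{\left(c \right)} = \frac{1}{7}$ ($H{\left(c \right)} = \frac{1}{7 \cdot 1} = \frac{1}{7} \cdot 1 = \frac{1}{7}$)
$H{\left(G{\left(4 \right)} \right)} - q = \frac{1}{7} - 13689 = - \frac{95822}{7}$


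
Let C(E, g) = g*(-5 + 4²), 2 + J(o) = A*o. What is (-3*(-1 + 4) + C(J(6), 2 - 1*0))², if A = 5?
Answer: 169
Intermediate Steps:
J(o) = -2 + 5*o
C(E, g) = 11*g (C(E, g) = g*(-5 + 16) = g*11 = 11*g)
(-3*(-1 + 4) + C(J(6), 2 - 1*0))² = (-3*(-1 + 4) + 11*(2 - 1*0))² = (-3*3 + 11*(2 + 0))² = (-9 + 11*2)² = (-9 + 22)² = 13² = 169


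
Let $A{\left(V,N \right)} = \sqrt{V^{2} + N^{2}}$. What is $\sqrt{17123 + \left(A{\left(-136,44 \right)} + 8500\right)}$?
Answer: $\sqrt{25623 + 4 \sqrt{1277}} \approx 160.52$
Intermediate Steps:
$A{\left(V,N \right)} = \sqrt{N^{2} + V^{2}}$
$\sqrt{17123 + \left(A{\left(-136,44 \right)} + 8500\right)} = \sqrt{17123 + \left(\sqrt{44^{2} + \left(-136\right)^{2}} + 8500\right)} = \sqrt{17123 + \left(\sqrt{1936 + 18496} + 8500\right)} = \sqrt{17123 + \left(\sqrt{20432} + 8500\right)} = \sqrt{17123 + \left(4 \sqrt{1277} + 8500\right)} = \sqrt{17123 + \left(8500 + 4 \sqrt{1277}\right)} = \sqrt{25623 + 4 \sqrt{1277}}$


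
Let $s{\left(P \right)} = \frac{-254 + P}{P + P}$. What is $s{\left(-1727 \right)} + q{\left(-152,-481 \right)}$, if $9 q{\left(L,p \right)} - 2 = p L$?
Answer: $\frac{252553585}{31086} \approx 8124.4$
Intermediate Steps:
$s{\left(P \right)} = \frac{-254 + P}{2 P}$
$q{\left(L,p \right)} = \frac{2}{9} + \frac{L p}{9}$ ($q{\left(L,p \right)} = \frac{2}{9} + \frac{p L}{9} = \frac{2}{9} + \frac{L p}{9}$)
$s{\left(-1727 \right)} + q{\left(-152,-481 \right)} = \frac{-254 - 1727}{2 \left(-1727\right)} + \left(\frac{2}{9} + \frac{1}{9} \left(-152\right) \left(-481\right)\right) = \frac{1}{2} \left(- \frac{1}{1727}\right) \left(-1981\right) + \left(\frac{2}{9} + \frac{73112}{9}\right) = \frac{1981}{3454} + \frac{73114}{9} = \frac{252553585}{31086}$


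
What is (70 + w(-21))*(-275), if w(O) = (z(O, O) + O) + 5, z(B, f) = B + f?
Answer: -3300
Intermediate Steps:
w(O) = 5 + 3*O (w(O) = ((O + O) + O) + 5 = (2*O + O) + 5 = 3*O + 5 = 5 + 3*O)
(70 + w(-21))*(-275) = (70 + (5 + 3*(-21)))*(-275) = (70 + (5 - 63))*(-275) = (70 - 58)*(-275) = 12*(-275) = -3300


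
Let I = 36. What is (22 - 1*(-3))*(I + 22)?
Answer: 1450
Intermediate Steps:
(22 - 1*(-3))*(I + 22) = (22 - 1*(-3))*(36 + 22) = (22 + 3)*58 = 25*58 = 1450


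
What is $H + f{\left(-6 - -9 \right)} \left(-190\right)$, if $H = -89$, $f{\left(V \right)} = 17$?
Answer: $-3319$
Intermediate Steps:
$H + f{\left(-6 - -9 \right)} \left(-190\right) = -89 + 17 \left(-190\right) = -89 - 3230 = -3319$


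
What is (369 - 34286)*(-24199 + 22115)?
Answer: 70683028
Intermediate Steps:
(369 - 34286)*(-24199 + 22115) = -33917*(-2084) = 70683028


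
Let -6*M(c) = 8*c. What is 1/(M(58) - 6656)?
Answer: -3/20200 ≈ -0.00014851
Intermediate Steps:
M(c) = -4*c/3
1/(M(58) - 6656) = 1/(-4/3*58 - 6656) = 1/(-232/3 - 6656) = 1/(-20200/3) = -3/20200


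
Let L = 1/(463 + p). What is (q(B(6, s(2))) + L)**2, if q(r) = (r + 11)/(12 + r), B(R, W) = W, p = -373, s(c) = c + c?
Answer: 466489/518400 ≈ 0.89986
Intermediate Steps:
s(c) = 2*c
q(r) = (11 + r)/(12 + r)
L = 1/90 (L = 1/(463 - 373) = 1/90 ≈ 0.011111)
(q(B(6, s(2))) + L)**2 = ((11 + 2*2)/(12 + 2*2) + 1/90)**2 = ((11 + 4)/(12 + 4) + 1/90)**2 = (15/16 + 1/90)**2 = (683/720)**2 = 466489/518400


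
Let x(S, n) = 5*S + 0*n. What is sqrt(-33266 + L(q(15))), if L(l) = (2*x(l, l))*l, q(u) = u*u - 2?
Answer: 2*sqrt(116006) ≈ 681.19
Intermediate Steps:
x(S, n) = 5*S (x(S, n) = 5*S + 0 = 5*S)
q(u) = -2 + u**2 (q(u) = u**2 - 2 = -2 + u**2)
L(l) = 10*l**2 (L(l) = (2*(5*l))*l = (10*l)*l = 10*l**2)
sqrt(-33266 + L(q(15))) = sqrt(-33266 + 10*(-2 + 15**2)**2) = sqrt(-33266 + 10*(-2 + 225)**2) = sqrt(-33266 + 10*223**2) = sqrt(-33266 + 10*49729) = sqrt(-33266 + 497290) = sqrt(464024) = 2*sqrt(116006)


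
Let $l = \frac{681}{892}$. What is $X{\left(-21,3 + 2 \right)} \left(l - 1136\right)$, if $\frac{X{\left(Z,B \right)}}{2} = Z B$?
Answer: $\frac{106326255}{446} \approx 2.384 \cdot 10^{5}$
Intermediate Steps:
$X{\left(Z,B \right)} = 2 B Z$ ($X{\left(Z,B \right)} = 2 Z B = 2 B Z$)
$l = \frac{681}{892}$ ($l = 681 \cdot \frac{1}{892} = \frac{681}{892} \approx 0.76345$)
$X{\left(-21,3 + 2 \right)} \left(l - 1136\right) = 2 \left(3 + 2\right) \left(-21\right) \left(\frac{681}{892} - 1136\right) = 2 \cdot 5 \left(-21\right) \left(- \frac{1012631}{892}\right) = \left(-210\right) \left(- \frac{1012631}{892}\right) = \frac{106326255}{446}$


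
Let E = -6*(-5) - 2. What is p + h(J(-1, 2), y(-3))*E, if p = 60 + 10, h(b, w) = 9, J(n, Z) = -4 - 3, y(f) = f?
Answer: 322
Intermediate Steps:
J(n, Z) = -7
E = 28 (E = 30 - 2 = 28)
p = 70
p + h(J(-1, 2), y(-3))*E = 70 + 9*28 = 70 + 252 = 322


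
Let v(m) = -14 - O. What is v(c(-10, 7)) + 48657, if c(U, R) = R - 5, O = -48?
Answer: 48691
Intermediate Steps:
c(U, R) = -5 + R
v(m) = 34 (v(m) = -14 - 1*(-48) = -14 + 48 = 34)
v(c(-10, 7)) + 48657 = 34 + 48657 = 48691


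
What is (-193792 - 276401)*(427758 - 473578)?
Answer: 21544243260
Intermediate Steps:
(-193792 - 276401)*(427758 - 473578) = -470193*(-45820) = 21544243260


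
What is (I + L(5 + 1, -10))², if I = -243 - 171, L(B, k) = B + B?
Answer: 161604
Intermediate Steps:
L(B, k) = 2*B
I = -414
(I + L(5 + 1, -10))² = (-414 + 2*(5 + 1))² = (-414 + 2*6)² = (-414 + 12)² = (-402)² = 161604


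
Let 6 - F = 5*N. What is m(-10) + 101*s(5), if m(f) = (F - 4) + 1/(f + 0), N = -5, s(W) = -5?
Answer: -4781/10 ≈ -478.10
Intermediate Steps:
F = 31 (F = 6 - 5*(-5) = 6 - 1*(-25) = 6 + 25 = 31)
m(f) = 27 + 1/f (m(f) = (31 - 4) + 1/(f + 0) = 27 + 1/f)
m(-10) + 101*s(5) = (27 + 1/(-10)) + 101*(-5) = (27 - ⅒) - 505 = 269/10 - 505 = -4781/10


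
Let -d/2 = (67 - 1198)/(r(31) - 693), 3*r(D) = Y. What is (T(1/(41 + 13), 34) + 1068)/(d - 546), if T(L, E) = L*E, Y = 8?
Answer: -59754563/30713904 ≈ -1.9455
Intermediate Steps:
r(D) = 8/3 (r(D) = (1/3)*8 = 8/3)
d = -6786/2071 (d = -2*(67 - 1198)/(8/3 - 693) = -(-2262)/(-2071/3) = -(-2262)*(-3)/2071 = -2*3393/2071 = -6786/2071 ≈ -3.2767)
T(L, E) = E*L
(T(1/(41 + 13), 34) + 1068)/(d - 546) = (34/(41 + 13) + 1068)/(-6786/2071 - 546) = (34/54 + 1068)/(-1137552/2071) = (34*(1/54) + 1068)*(-2071/1137552) = (17/27 + 1068)*(-2071/1137552) = (28853/27)*(-2071/1137552) = -59754563/30713904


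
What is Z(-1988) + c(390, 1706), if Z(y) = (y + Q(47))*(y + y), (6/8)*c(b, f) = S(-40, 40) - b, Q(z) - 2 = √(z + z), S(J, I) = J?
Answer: 23687288/3 - 3976*√94 ≈ 7.8572e+6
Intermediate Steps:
Q(z) = 2 + √2*√z (Q(z) = 2 + √(z + z) = 2 + √(2*z) = 2 + √2*√z)
c(b, f) = -160/3 - 4*b/3 (c(b, f) = 4*(-40 - b)/3 = -160/3 - 4*b/3)
Z(y) = 2*y*(2 + y + √94) (Z(y) = (y + (2 + √2*√47))*(y + y) = (y + (2 + √94))*(2*y) = (2 + y + √94)*(2*y) = 2*y*(2 + y + √94))
Z(-1988) + c(390, 1706) = 2*(-1988)*(2 - 1988 + √94) + (-160/3 - 4/3*390) = 2*(-1988)*(-1986 + √94) + (-160/3 - 520) = (7896336 - 3976*√94) - 1720/3 = 23687288/3 - 3976*√94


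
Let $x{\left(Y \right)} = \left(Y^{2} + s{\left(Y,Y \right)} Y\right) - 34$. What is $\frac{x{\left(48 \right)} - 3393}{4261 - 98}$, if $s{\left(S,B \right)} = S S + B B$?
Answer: $\frac{220061}{4163} \approx 52.861$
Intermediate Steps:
$s{\left(S,B \right)} = B^{2} + S^{2}$ ($s{\left(S,B \right)} = S^{2} + B^{2} = B^{2} + S^{2}$)
$x{\left(Y \right)} = -34 + Y^{2} + 2 Y^{3}$ ($x{\left(Y \right)} = \left(Y^{2} + \left(Y^{2} + Y^{2}\right) Y\right) - 34 = \left(Y^{2} + 2 Y^{2} Y\right) - 34 = \left(Y^{2} + 2 Y^{3}\right) - 34 = -34 + Y^{2} + 2 Y^{3}$)
$\frac{x{\left(48 \right)} - 3393}{4261 - 98} = \frac{\left(-34 + 48^{2} + 2 \cdot 48^{3}\right) - 3393}{4261 - 98} = \frac{\left(-34 + 2304 + 2 \cdot 110592\right) - 3393}{4163} = \left(\left(-34 + 2304 + 221184\right) - 3393\right) \frac{1}{4163} = \left(223454 - 3393\right) \frac{1}{4163} = 220061 \cdot \frac{1}{4163} = \frac{220061}{4163}$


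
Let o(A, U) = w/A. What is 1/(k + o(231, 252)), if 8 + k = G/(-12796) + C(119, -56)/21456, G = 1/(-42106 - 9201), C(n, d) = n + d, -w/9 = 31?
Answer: -4304173782832/39619299717827 ≈ -0.10864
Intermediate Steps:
w = -279 (w = -9*31 = -279)
C(n, d) = d + n
G = -1/51307 (G = 1/(-51307) = -1/51307 ≈ -1.9491e-5)
o(A, U) = -279/A
k = -3129159287449/391288525712 (k = -8 + (-1/51307/(-12796) + (-56 + 119)/21456) = -8 + (-1/51307*(-1/12796) + 63*(1/21456)) = -8 + (1/656524372 + 7/2384) = -8 + 1148918247/391288525712 = -3129159287449/391288525712 ≈ -7.9971)
1/(k + o(231, 252)) = 1/(-3129159287449/391288525712 - 279/231) = 1/(-3129159287449/391288525712 - 279*1/231) = 1/(-3129159287449/391288525712 - 93/77) = 1/(-39619299717827/4304173782832) = -4304173782832/39619299717827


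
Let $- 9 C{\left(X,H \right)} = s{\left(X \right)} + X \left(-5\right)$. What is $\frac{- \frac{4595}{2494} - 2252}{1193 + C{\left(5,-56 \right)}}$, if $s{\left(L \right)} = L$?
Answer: $- \frac{50589747}{26827958} \approx -1.8857$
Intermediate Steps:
$C{\left(X,H \right)} = \frac{4 X}{9}$ ($C{\left(X,H \right)} = - \frac{X + X \left(-5\right)}{9} = - \frac{X - 5 X}{9} = - \frac{\left(-4\right) X}{9} = \frac{4 X}{9}$)
$\frac{- \frac{4595}{2494} - 2252}{1193 + C{\left(5,-56 \right)}} = \frac{- \frac{4595}{2494} - 2252}{1193 + \frac{4}{9} \cdot 5} = \frac{\left(-4595\right) \frac{1}{2494} - 2252}{1193 + \frac{20}{9}} = \frac{- \frac{4595}{2494} - 2252}{\frac{10757}{9}} = \left(- \frac{5621083}{2494}\right) \frac{9}{10757} = - \frac{50589747}{26827958}$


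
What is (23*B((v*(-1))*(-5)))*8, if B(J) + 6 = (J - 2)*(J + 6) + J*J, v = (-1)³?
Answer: 2208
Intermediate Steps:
v = -1
B(J) = -6 + J² + (-2 + J)*(6 + J) (B(J) = -6 + ((J - 2)*(J + 6) + J*J) = -6 + ((-2 + J)*(6 + J) + J²) = -6 + (J² + (-2 + J)*(6 + J)) = -6 + J² + (-2 + J)*(6 + J))
(23*B((v*(-1))*(-5)))*8 = (23*(-18 + 2*(-1*(-1)*(-5))² + 4*(-1*(-1)*(-5))))*8 = (23*(-18 + 2*(1*(-5))² + 4*(1*(-5))))*8 = (23*(-18 + 2*(-5)² + 4*(-5)))*8 = (23*(-18 + 2*25 - 20))*8 = (23*(-18 + 50 - 20))*8 = (23*12)*8 = 276*8 = 2208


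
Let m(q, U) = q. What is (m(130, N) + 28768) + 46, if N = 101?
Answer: 28944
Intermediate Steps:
(m(130, N) + 28768) + 46 = (130 + 28768) + 46 = 28898 + 46 = 28944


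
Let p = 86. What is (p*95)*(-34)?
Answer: -277780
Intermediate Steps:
(p*95)*(-34) = (86*95)*(-34) = 8170*(-34) = -277780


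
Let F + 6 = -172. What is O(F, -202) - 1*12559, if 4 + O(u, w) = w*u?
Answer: 23393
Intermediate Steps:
F = -178 (F = -6 - 172 = -178)
O(u, w) = -4 + u*w (O(u, w) = -4 + w*u = -4 + u*w)
O(F, -202) - 1*12559 = (-4 - 178*(-202)) - 1*12559 = (-4 + 35956) - 12559 = 35952 - 12559 = 23393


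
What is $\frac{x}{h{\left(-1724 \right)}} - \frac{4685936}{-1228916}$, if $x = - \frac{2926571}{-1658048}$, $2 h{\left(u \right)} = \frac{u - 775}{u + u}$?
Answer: $\frac{690898905974177}{79561979503188} \approx 8.6838$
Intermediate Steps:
$h{\left(u \right)} = \frac{-775 + u}{4 u}$ ($h{\left(u \right)} = \frac{\left(u - 775\right) \frac{1}{u + u}}{2} = \frac{\left(-775 + u\right) \frac{1}{2 u}}{2} = \frac{\frac{1}{2} \frac{1}{u} \left(-775 + u\right)}{2} = \frac{-775 + u}{4 u}$)
$x = \frac{2926571}{1658048}$ ($x = \left(-2926571\right) \left(- \frac{1}{1658048}\right) = \frac{2926571}{1658048} \approx 1.7651$)
$\frac{x}{h{\left(-1724 \right)}} - \frac{4685936}{-1228916} = \frac{2926571}{1658048 \frac{-775 - 1724}{4 \left(-1724\right)}} - \frac{4685936}{-1228916} = \frac{2926571}{1658048 \cdot \frac{1}{4} \left(- \frac{1}{1724}\right) \left(-2499\right)} - - \frac{1171484}{307229} = \frac{2926571}{1658048 \cdot \frac{2499}{6896}} + \frac{1171484}{307229} = \frac{2926571}{1658048} \cdot \frac{6896}{2499} + \frac{1171484}{307229} = \frac{1261352101}{258966372} + \frac{1171484}{307229} = \frac{690898905974177}{79561979503188}$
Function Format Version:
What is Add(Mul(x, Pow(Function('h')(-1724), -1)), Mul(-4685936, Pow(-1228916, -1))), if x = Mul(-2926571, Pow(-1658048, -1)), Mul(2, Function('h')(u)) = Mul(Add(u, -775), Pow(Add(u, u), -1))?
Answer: Rational(690898905974177, 79561979503188) ≈ 8.6838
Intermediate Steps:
Function('h')(u) = Mul(Rational(1, 4), Pow(u, -1), Add(-775, u)) (Function('h')(u) = Mul(Rational(1, 2), Mul(Add(u, -775), Pow(Add(u, u), -1))) = Mul(Rational(1, 2), Mul(Add(-775, u), Pow(Mul(2, u), -1))) = Mul(Rational(1, 2), Mul(Add(-775, u), Mul(Rational(1, 2), Pow(u, -1)))) = Mul(Rational(1, 2), Mul(Rational(1, 2), Pow(u, -1), Add(-775, u))) = Mul(Rational(1, 4), Pow(u, -1), Add(-775, u)))
x = Rational(2926571, 1658048) (x = Mul(-2926571, Rational(-1, 1658048)) = Rational(2926571, 1658048) ≈ 1.7651)
Add(Mul(x, Pow(Function('h')(-1724), -1)), Mul(-4685936, Pow(-1228916, -1))) = Add(Mul(Rational(2926571, 1658048), Pow(Mul(Rational(1, 4), Pow(-1724, -1), Add(-775, -1724)), -1)), Mul(-4685936, Pow(-1228916, -1))) = Add(Mul(Rational(2926571, 1658048), Pow(Mul(Rational(1, 4), Rational(-1, 1724), -2499), -1)), Mul(-4685936, Rational(-1, 1228916))) = Add(Mul(Rational(2926571, 1658048), Pow(Rational(2499, 6896), -1)), Rational(1171484, 307229)) = Add(Mul(Rational(2926571, 1658048), Rational(6896, 2499)), Rational(1171484, 307229)) = Add(Rational(1261352101, 258966372), Rational(1171484, 307229)) = Rational(690898905974177, 79561979503188)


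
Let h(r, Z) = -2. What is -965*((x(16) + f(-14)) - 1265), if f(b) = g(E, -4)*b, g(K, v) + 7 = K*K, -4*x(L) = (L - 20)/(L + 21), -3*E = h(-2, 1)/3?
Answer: 3377007850/2997 ≈ 1.1268e+6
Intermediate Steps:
E = 2/9 (E = -(-2)/(3*3) = -1/3*(-2/3) = 2/9 ≈ 0.22222)
x(L) = -(-20 + L)/(4*(21 + L)) (x(L) = -(L - 20)/(4*(L + 21)) = -(-20 + L)/(4*(21 + L)))
g(K, v) = -7 + K**2 (g(K, v) = -7 + K*K = -7 + K**2)
f(b) = -563*b/81 (f(b) = (-7 + (2/9)**2)*b = (-7 + 4/81)*b = -563*b/81)
-965*((x(16) + f(-14)) - 1265) = -965*(((20 - 1*16)/(4*(21 + 16)) - 563/81*(-14)) - 1265) = -965*(((1/4)*(20 - 16)/37 + 7882/81) - 1265) = -965*(((1/4)*(1/37)*4 + 7882/81) - 1265) = -965*((1/37 + 7882/81) - 1265) = -965*(291715/2997 - 1265) = -965*(-3499490/2997) = 3377007850/2997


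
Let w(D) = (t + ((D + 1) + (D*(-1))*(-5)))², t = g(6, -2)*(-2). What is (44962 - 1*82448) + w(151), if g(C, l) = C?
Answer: 763539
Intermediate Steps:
t = -12 (t = 6*(-2) = -12)
w(D) = (-11 + 6*D)² (w(D) = (-12 + ((D + 1) + (D*(-1))*(-5)))² = (-12 + ((1 + D) - D*(-5)))² = (-12 + ((1 + D) + 5*D))² = (-12 + (1 + 6*D))² = (-11 + 6*D)²)
(44962 - 1*82448) + w(151) = (44962 - 1*82448) + (-11 + 6*151)² = (44962 - 82448) + (-11 + 906)² = -37486 + 895² = -37486 + 801025 = 763539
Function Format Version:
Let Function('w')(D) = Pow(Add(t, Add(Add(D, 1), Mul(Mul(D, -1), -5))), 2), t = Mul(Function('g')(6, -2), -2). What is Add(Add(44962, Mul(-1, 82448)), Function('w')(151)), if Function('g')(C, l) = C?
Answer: 763539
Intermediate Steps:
t = -12 (t = Mul(6, -2) = -12)
Function('w')(D) = Pow(Add(-11, Mul(6, D)), 2) (Function('w')(D) = Pow(Add(-12, Add(Add(D, 1), Mul(Mul(D, -1), -5))), 2) = Pow(Add(-12, Add(Add(1, D), Mul(Mul(-1, D), -5))), 2) = Pow(Add(-12, Add(Add(1, D), Mul(5, D))), 2) = Pow(Add(-12, Add(1, Mul(6, D))), 2) = Pow(Add(-11, Mul(6, D)), 2))
Add(Add(44962, Mul(-1, 82448)), Function('w')(151)) = Add(Add(44962, Mul(-1, 82448)), Pow(Add(-11, Mul(6, 151)), 2)) = Add(Add(44962, -82448), Pow(Add(-11, 906), 2)) = Add(-37486, Pow(895, 2)) = Add(-37486, 801025) = 763539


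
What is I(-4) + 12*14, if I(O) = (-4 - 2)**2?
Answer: 204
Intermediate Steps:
I(O) = 36 (I(O) = (-6)**2 = 36)
I(-4) + 12*14 = 36 + 12*14 = 36 + 168 = 204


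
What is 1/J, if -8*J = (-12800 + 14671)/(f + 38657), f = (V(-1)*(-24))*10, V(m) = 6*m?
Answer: -320776/1871 ≈ -171.45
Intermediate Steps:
f = 1440 (f = ((6*(-1))*(-24))*10 = -6*(-24)*10 = 144*10 = 1440)
J = -1871/320776 (J = -(-12800 + 14671)/(8*(1440 + 38657)) = -1871/(8*40097) = -1/8*1871/40097 = -1871/320776 ≈ -0.0058327)
1/J = 1/(-1871/320776) = -320776/1871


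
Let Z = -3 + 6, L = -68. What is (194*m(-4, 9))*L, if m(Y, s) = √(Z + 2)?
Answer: -13192*√5 ≈ -29498.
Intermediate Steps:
Z = 3
m(Y, s) = √5 (m(Y, s) = √(3 + 2) = √5)
(194*m(-4, 9))*L = (194*√5)*(-68) = -13192*√5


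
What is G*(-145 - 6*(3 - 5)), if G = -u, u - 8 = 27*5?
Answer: 19019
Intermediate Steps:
u = 143 (u = 8 + 27*5 = 8 + 135 = 143)
G = -143 (G = -1*143 = -143)
G*(-145 - 6*(3 - 5)) = -143*(-145 - 6*(3 - 5)) = -143*(-145 - 6*(-2)) = -143*(-145 + 12) = -143*(-133) = 19019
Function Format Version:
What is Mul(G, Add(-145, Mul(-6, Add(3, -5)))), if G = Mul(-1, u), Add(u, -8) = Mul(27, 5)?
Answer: 19019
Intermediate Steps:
u = 143 (u = Add(8, Mul(27, 5)) = Add(8, 135) = 143)
G = -143 (G = Mul(-1, 143) = -143)
Mul(G, Add(-145, Mul(-6, Add(3, -5)))) = Mul(-143, Add(-145, Mul(-6, Add(3, -5)))) = Mul(-143, Add(-145, Mul(-6, -2))) = Mul(-143, Add(-145, 12)) = Mul(-143, -133) = 19019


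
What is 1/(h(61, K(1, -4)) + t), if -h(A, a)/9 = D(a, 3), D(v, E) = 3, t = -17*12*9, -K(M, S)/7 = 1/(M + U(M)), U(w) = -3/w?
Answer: -1/1863 ≈ -0.00053677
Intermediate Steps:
K(M, S) = -7/(M - 3/M)
t = -1836 (t = -204*9 = -1836)
h(A, a) = -27 (h(A, a) = -9*3 = -27)
1/(h(61, K(1, -4)) + t) = 1/(-27 - 1836) = 1/(-1863) = -1/1863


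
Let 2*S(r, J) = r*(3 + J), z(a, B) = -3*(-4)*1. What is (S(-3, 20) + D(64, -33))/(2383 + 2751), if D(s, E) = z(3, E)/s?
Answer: -549/82144 ≈ -0.0066834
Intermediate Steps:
z(a, B) = 12 (z(a, B) = 12*1 = 12)
S(r, J) = r*(3 + J)/2 (S(r, J) = (r*(3 + J))/2 = r*(3 + J)/2)
D(s, E) = 12/s
(S(-3, 20) + D(64, -33))/(2383 + 2751) = ((½)*(-3)*(3 + 20) + 12/64)/(2383 + 2751) = ((½)*(-3)*23 + 12*(1/64))/5134 = (-69/2 + 3/16)*(1/5134) = -549/16*1/5134 = -549/82144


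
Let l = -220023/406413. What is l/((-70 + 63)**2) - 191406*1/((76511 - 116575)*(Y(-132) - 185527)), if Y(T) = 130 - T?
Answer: -1317973391431/119011728682560 ≈ -0.011074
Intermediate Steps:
l = -24447/45157 (l = -220023*1/406413 = -24447/45157 ≈ -0.54138)
l/((-70 + 63)**2) - 191406*1/((76511 - 116575)*(Y(-132) - 185527)) = -24447/(45157*(-70 + 63)**2) - 191406*1/((76511 - 116575)*((130 - 1*(-132)) - 185527)) = -24447/(45157*((-7)**2)) - 191406*(-1/(40064*((130 + 132) - 185527))) = -24447/45157/49 - 191406*(-1/(40064*(262 - 185527))) = -24447/45157*1/49 - 191406/((-40064*(-185265))) = -24447/2212693 - 191406/7422456960 = -24447/2212693 - 191406*1/7422456960 = -24447/2212693 - 1387/53785920 = -1317973391431/119011728682560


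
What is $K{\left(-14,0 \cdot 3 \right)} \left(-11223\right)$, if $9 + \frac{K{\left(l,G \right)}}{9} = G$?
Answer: $909063$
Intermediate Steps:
$K{\left(l,G \right)} = -81 + 9 G$
$K{\left(-14,0 \cdot 3 \right)} \left(-11223\right) = \left(-81 + 9 \cdot 0 \cdot 3\right) \left(-11223\right) = \left(-81 + 9 \cdot 0\right) \left(-11223\right) = \left(-81 + 0\right) \left(-11223\right) = \left(-81\right) \left(-11223\right) = 909063$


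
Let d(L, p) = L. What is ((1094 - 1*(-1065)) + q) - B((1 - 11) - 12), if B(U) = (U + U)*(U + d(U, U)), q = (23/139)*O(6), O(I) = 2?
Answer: 31043/139 ≈ 223.33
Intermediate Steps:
q = 46/139 (q = (23/139)*2 = 46/139 ≈ 0.33094)
B(U) = 4*U**2 (B(U) = (U + U)*(U + U) = (2*U)*(2*U) = 4*U**2)
((1094 - 1*(-1065)) + q) - B((1 - 11) - 12) = ((1094 - 1*(-1065)) + 46/139) - 4*((1 - 11) - 12)**2 = ((1094 + 1065) + 46/139) - 4*(-10 - 12)**2 = (2159 + 46/139) - 4*(-22)**2 = 300147/139 - 4*484 = 300147/139 - 1*1936 = 300147/139 - 1936 = 31043/139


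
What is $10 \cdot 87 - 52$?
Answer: $818$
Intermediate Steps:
$10 \cdot 87 - 52 = 870 - 52 = 818$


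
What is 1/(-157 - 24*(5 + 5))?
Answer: -1/397 ≈ -0.0025189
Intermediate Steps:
1/(-157 - 24*(5 + 5)) = 1/(-157 - 240) = 1/(-397) = -1/397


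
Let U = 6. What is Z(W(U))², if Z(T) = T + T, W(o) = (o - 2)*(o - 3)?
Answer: 576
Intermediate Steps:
W(o) = (-3 + o)*(-2 + o) (W(o) = (-2 + o)*(-3 + o) = (-3 + o)*(-2 + o))
Z(T) = 2*T
Z(W(U))² = (2*(6 + 6² - 5*6))² = (2*(6 + 36 - 30))² = (2*12)² = 24² = 576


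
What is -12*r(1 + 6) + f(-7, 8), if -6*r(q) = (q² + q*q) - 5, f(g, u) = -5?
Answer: 181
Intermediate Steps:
r(q) = ⅚ - q²/3 (r(q) = -((q² + q*q) - 5)/6 = -((q² + q²) - 5)/6 = -(2*q² - 5)/6 = -(-5 + 2*q²)/6 = ⅚ - q²/3)
-12*r(1 + 6) + f(-7, 8) = -12*(⅚ - (1 + 6)²/3) - 5 = -12*(⅚ - ⅓*7²) - 5 = -12*(⅚ - ⅓*49) - 5 = -12*(⅚ - 49/3) - 5 = -12*(-31/2) - 5 = 186 - 5 = 181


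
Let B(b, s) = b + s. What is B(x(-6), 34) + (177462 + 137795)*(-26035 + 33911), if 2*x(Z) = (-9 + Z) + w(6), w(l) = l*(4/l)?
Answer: 4965928321/2 ≈ 2.4830e+9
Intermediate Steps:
w(l) = 4
x(Z) = -5/2 + Z/2 (x(Z) = ((-9 + Z) + 4)/2 = (-5 + Z)/2 = -5/2 + Z/2)
B(x(-6), 34) + (177462 + 137795)*(-26035 + 33911) = ((-5/2 + (1/2)*(-6)) + 34) + (177462 + 137795)*(-26035 + 33911) = ((-5/2 - 3) + 34) + 315257*7876 = (-11/2 + 34) + 2482964132 = 57/2 + 2482964132 = 4965928321/2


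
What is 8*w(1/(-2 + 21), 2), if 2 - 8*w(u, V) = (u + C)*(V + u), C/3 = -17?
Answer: 38474/361 ≈ 106.58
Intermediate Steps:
C = -51 (C = 3*(-17) = -51)
w(u, V) = ¼ - (-51 + u)*(V + u)/8 (w(u, V) = ¼ - (u - 51)*(V + u)/8 = ¼ - (-51 + u)*(V + u)/8)
8*w(1/(-2 + 21), 2) = 8*(¼ - 1/(8*(-2 + 21)²) + (51/8)*2 + 51/(8*(-2 + 21)) - ⅛*2/(-2 + 21)) = 8*(¼ - (1/19)²/8 + 51/4 + (51/8)/19 - ⅛*2/19) = 8*(¼ - (1/19)²/8 + 51/4 + (51/8)*(1/19) - ⅛*2*1/19) = 8*(¼ - ⅛*1/361 + 51/4 + 51/152 - 1/76) = 8*(¼ - 1/2888 + 51/4 + 51/152 - 1/76) = 8*(19237/1444) = 38474/361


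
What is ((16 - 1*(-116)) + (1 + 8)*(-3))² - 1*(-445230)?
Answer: 456255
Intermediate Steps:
((16 - 1*(-116)) + (1 + 8)*(-3))² - 1*(-445230) = ((16 + 116) + 9*(-3))² + 445230 = (132 - 27)² + 445230 = 105² + 445230 = 11025 + 445230 = 456255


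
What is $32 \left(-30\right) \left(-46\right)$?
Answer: $44160$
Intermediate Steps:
$32 \left(-30\right) \left(-46\right) = \left(-960\right) \left(-46\right) = 44160$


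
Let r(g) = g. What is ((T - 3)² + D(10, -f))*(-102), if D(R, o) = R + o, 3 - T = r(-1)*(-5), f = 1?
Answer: -3468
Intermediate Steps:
T = -2 (T = 3 - (-1)*(-5) = 3 - 1*5 = 3 - 5 = -2)
((T - 3)² + D(10, -f))*(-102) = ((-2 - 3)² + (10 - 1*1))*(-102) = ((-5)² + (10 - 1))*(-102) = (25 + 9)*(-102) = 34*(-102) = -3468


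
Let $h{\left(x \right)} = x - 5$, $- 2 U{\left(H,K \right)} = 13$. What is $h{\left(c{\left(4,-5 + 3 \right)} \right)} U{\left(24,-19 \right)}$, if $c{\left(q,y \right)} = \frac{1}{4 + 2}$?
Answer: $\frac{377}{12} \approx 31.417$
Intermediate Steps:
$c{\left(q,y \right)} = \frac{1}{6}$
$U{\left(H,K \right)} = - \frac{13}{2}$ ($U{\left(H,K \right)} = \left(- \frac{1}{2}\right) 13 = - \frac{13}{2}$)
$h{\left(x \right)} = -5 + x$ ($h{\left(x \right)} = x - 5 = -5 + x$)
$h{\left(c{\left(4,-5 + 3 \right)} \right)} U{\left(24,-19 \right)} = \left(-5 + \frac{1}{6}\right) \left(- \frac{13}{2}\right) = \left(- \frac{29}{6}\right) \left(- \frac{13}{2}\right) = \frac{377}{12}$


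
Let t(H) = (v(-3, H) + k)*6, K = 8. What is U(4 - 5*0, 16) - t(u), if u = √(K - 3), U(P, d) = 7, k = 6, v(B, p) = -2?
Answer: -17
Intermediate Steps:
u = √5 (u = √(8 - 3) = √5 ≈ 2.2361)
t(H) = 24 (t(H) = (-2 + 6)*6 = 4*6 = 24)
U(4 - 5*0, 16) - t(u) = 7 - 1*24 = 7 - 24 = -17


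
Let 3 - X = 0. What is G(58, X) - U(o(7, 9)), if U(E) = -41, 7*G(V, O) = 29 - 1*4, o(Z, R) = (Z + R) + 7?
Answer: 312/7 ≈ 44.571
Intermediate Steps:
X = 3 (X = 3 - 1*0 = 3 + 0 = 3)
o(Z, R) = 7 + R + Z (o(Z, R) = (R + Z) + 7 = 7 + R + Z)
G(V, O) = 25/7 (G(V, O) = (29 - 1*4)/7 = (29 - 4)/7 = (⅐)*25 = 25/7)
G(58, X) - U(o(7, 9)) = 25/7 - 1*(-41) = 25/7 + 41 = 312/7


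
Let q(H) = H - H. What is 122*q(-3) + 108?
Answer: 108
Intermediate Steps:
q(H) = 0
122*q(-3) + 108 = 122*0 + 108 = 0 + 108 = 108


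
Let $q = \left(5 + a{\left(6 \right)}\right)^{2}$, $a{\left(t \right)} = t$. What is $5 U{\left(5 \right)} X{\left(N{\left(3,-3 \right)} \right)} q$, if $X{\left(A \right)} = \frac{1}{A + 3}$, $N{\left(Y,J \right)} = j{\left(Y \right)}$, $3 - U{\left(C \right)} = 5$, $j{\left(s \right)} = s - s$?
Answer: $- \frac{1210}{3} \approx -403.33$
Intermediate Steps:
$j{\left(s \right)} = 0$
$U{\left(C \right)} = -2$ ($U{\left(C \right)} = 3 - 5 = -2$)
$N{\left(Y,J \right)} = 0$
$X{\left(A \right)} = \frac{1}{3 + A}$
$q = 121$ ($q = \left(5 + 6\right)^{2} = 11^{2} = 121$)
$5 U{\left(5 \right)} X{\left(N{\left(3,-3 \right)} \right)} q = \frac{5 \left(-2\right)}{3 + 0} \cdot 121 = - \frac{10}{3} \cdot 121 = \left(-10\right) \frac{1}{3} \cdot 121 = \left(- \frac{10}{3}\right) 121 = - \frac{1210}{3}$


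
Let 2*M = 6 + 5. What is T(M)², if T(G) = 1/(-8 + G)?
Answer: 4/25 ≈ 0.16000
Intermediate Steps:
M = 11/2 (M = (6 + 5)/2 = (½)*11 = 11/2 ≈ 5.5000)
T(M)² = (1/(-8 + 11/2))² = (1/(-5/2))² = (-⅖)² = 4/25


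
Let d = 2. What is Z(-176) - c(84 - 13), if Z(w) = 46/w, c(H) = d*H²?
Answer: -887239/88 ≈ -10082.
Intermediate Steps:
c(H) = 2*H²
Z(-176) - c(84 - 13) = 46/(-176) - 2*(84 - 13)² = 46*(-1/176) - 2*71² = -23/88 - 2*5041 = -23/88 - 1*10082 = -23/88 - 10082 = -887239/88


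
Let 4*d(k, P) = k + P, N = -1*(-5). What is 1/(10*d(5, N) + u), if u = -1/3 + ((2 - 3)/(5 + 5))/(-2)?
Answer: 60/1483 ≈ 0.040459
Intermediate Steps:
N = 5
u = -17/60 (u = -1*1/3 - 1/10*(-1/2) = -1/3 - 1*1/10*(-1/2) = -1/3 - 1/10*(-1/2) = -1/3 + 1/20 = -17/60 ≈ -0.28333)
d(k, P) = P/4 + k/4 (d(k, P) = (k + P)/4 = (P + k)/4 = P/4 + k/4)
1/(10*d(5, N) + u) = 1/(10*((1/4)*5 + (1/4)*5) - 17/60) = 1/(10*(5/4 + 5/4) - 17/60) = 1/(10*(5/2) - 17/60) = 1/(25 - 17/60) = 1/(1483/60) = 60/1483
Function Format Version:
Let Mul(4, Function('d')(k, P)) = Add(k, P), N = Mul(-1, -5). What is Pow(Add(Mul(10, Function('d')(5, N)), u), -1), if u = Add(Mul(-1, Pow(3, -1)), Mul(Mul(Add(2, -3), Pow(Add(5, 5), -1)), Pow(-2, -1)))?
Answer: Rational(60, 1483) ≈ 0.040459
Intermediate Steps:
N = 5
u = Rational(-17, 60) (u = Add(Mul(-1, Rational(1, 3)), Mul(Mul(-1, Pow(10, -1)), Rational(-1, 2))) = Add(Rational(-1, 3), Mul(Mul(-1, Rational(1, 10)), Rational(-1, 2))) = Add(Rational(-1, 3), Mul(Rational(-1, 10), Rational(-1, 2))) = Add(Rational(-1, 3), Rational(1, 20)) = Rational(-17, 60) ≈ -0.28333)
Function('d')(k, P) = Add(Mul(Rational(1, 4), P), Mul(Rational(1, 4), k)) (Function('d')(k, P) = Mul(Rational(1, 4), Add(k, P)) = Mul(Rational(1, 4), Add(P, k)) = Add(Mul(Rational(1, 4), P), Mul(Rational(1, 4), k)))
Pow(Add(Mul(10, Function('d')(5, N)), u), -1) = Pow(Add(Mul(10, Add(Mul(Rational(1, 4), 5), Mul(Rational(1, 4), 5))), Rational(-17, 60)), -1) = Pow(Add(Mul(10, Add(Rational(5, 4), Rational(5, 4))), Rational(-17, 60)), -1) = Pow(Add(Mul(10, Rational(5, 2)), Rational(-17, 60)), -1) = Pow(Add(25, Rational(-17, 60)), -1) = Pow(Rational(1483, 60), -1) = Rational(60, 1483)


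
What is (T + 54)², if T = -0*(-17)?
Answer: 2916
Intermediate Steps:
T = 0 (T = -1*0 = 0)
(T + 54)² = (0 + 54)² = 54² = 2916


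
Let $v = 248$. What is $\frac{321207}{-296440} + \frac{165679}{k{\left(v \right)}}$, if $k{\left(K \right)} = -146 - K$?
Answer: $- \frac{24620219159}{58398680} \approx -421.59$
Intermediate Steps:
$\frac{321207}{-296440} + \frac{165679}{k{\left(v \right)}} = \frac{321207}{-296440} + \frac{165679}{-146 - 248} = 321207 \left(- \frac{1}{296440}\right) + \frac{165679}{-146 - 248} = - \frac{321207}{296440} + \frac{165679}{-394} = - \frac{321207}{296440} + 165679 \left(- \frac{1}{394}\right) = - \frac{321207}{296440} - \frac{165679}{394} = - \frac{24620219159}{58398680}$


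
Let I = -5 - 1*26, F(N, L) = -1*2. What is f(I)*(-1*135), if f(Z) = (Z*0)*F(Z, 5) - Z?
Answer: -4185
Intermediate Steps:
F(N, L) = -2
I = -31 (I = -5 - 26 = -31)
f(Z) = -Z (f(Z) = (Z*0)*(-2) - Z = 0*(-2) - Z = 0 - Z = -Z)
f(I)*(-1*135) = (-1*(-31))*(-1*135) = 31*(-135) = -4185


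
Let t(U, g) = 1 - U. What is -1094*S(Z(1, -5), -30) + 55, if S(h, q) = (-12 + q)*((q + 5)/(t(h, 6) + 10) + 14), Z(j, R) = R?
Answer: 2286133/4 ≈ 5.7153e+5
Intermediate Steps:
S(h, q) = (-12 + q)*(14 + (5 + q)/(11 - h)) (S(h, q) = (-12 + q)*((q + 5)/((1 - h) + 10) + 14) = (-12 + q)*((5 + q)/(11 - h) + 14) = (-12 + q)*(14 + (5 + q)/(11 - h)))
-1094*S(Z(1, -5), -30) + 55 = -1094*(1908 - 1*(-30)² - 168*(-5) - 147*(-30) + 14*(-5)*(-30))/(-11 - 5) + 55 = -1094*(1908 - 1*900 + 840 + 4410 + 2100)/(-16) + 55 = -(-547)*(1908 - 900 + 840 + 4410 + 2100)/8 + 55 = -(-547)*8358/8 + 55 = -1094*(-4179/8) + 55 = 2285913/4 + 55 = 2286133/4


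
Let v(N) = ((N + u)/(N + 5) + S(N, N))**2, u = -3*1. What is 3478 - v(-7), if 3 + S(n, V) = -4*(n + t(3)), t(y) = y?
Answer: 3154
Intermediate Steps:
u = -3
S(n, V) = -15 - 4*n (S(n, V) = -3 - 4*(n + 3) = -3 - 4*(3 + n) = -3 + (-12 - 4*n) = -15 - 4*n)
v(N) = (-15 - 4*N + (-3 + N)/(5 + N))**2 (v(N) = ((N - 3)/(N + 5) + (-15 - 4*N))**2 = ((-3 + N)/(5 + N) + (-15 - 4*N))**2 = (-15 - 4*N + (-3 + N)/(5 + N))**2)
3478 - v(-7) = 3478 - (78 + 4*(-7)**2 + 34*(-7))**2/(5 - 7)**2 = 3478 - (78 + 4*49 - 238)**2/(-2)**2 = 3478 - (78 + 196 - 238)**2/4 = 3478 - 36**2/4 = 3478 - 1296/4 = 3478 - 1*324 = 3478 - 324 = 3154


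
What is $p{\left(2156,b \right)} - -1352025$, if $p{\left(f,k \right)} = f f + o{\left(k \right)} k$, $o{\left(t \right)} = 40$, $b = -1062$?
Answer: $5957881$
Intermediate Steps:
$p{\left(f,k \right)} = f^{2} + 40 k$ ($p{\left(f,k \right)} = f f + 40 k = f^{2} + 40 k$)
$p{\left(2156,b \right)} - -1352025 = \left(2156^{2} + 40 \left(-1062\right)\right) - -1352025 = \left(4648336 - 42480\right) + 1352025 = 4605856 + 1352025 = 5957881$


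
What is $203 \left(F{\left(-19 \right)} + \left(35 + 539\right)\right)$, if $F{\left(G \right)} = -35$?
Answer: $109417$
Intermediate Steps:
$203 \left(F{\left(-19 \right)} + \left(35 + 539\right)\right) = 203 \left(-35 + \left(35 + 539\right)\right) = 203 \left(-35 + 574\right) = 203 \cdot 539 = 109417$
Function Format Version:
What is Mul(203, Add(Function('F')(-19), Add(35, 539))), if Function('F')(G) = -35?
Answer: 109417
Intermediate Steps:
Mul(203, Add(Function('F')(-19), Add(35, 539))) = Mul(203, Add(-35, Add(35, 539))) = Mul(203, Add(-35, 574)) = Mul(203, 539) = 109417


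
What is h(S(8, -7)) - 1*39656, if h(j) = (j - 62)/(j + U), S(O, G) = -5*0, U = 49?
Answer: -1943206/49 ≈ -39657.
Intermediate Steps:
S(O, G) = 0
h(j) = (-62 + j)/(49 + j) (h(j) = (j - 62)/(j + 49) = (-62 + j)/(49 + j))
h(S(8, -7)) - 1*39656 = (-62 + 0)/(49 + 0) - 1*39656 = -62/49 - 39656 = -1943206/49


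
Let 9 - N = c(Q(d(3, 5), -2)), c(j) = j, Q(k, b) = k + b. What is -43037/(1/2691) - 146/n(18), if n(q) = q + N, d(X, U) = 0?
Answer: -3358564589/29 ≈ -1.1581e+8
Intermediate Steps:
Q(k, b) = b + k
N = 11 (N = 9 - (-2 + 0) = 9 - 1*(-2) = 9 + 2 = 11)
n(q) = 11 + q (n(q) = q + 11 = 11 + q)
-43037/(1/2691) - 146/n(18) = -43037/(1/2691) - 146/(11 + 18) = -43037/1/2691 - 146/29 = -43037*2691 - 146*1/29 = -115812567 - 146/29 = -3358564589/29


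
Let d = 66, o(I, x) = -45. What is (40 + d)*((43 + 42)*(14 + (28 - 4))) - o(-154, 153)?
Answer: 342425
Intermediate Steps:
(40 + d)*((43 + 42)*(14 + (28 - 4))) - o(-154, 153) = (40 + 66)*((43 + 42)*(14 + (28 - 4))) - 1*(-45) = 106*(85*(14 + 24)) + 45 = 106*(85*38) + 45 = 106*3230 + 45 = 342380 + 45 = 342425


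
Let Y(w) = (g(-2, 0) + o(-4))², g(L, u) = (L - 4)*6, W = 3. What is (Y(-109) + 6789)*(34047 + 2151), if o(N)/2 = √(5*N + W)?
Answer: 290199366 - 5212512*I*√17 ≈ 2.902e+8 - 2.1492e+7*I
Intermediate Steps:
o(N) = 2*√(3 + 5*N) (o(N) = 2*√(5*N + 3) = 2*√(3 + 5*N))
g(L, u) = -24 + 6*L (g(L, u) = (-4 + L)*6 = -24 + 6*L)
Y(w) = (-36 + 2*I*√17)² (Y(w) = ((-24 + 6*(-2)) + 2*√(3 + 5*(-4)))² = ((-24 - 12) + 2*√(3 - 20))² = (-36 + 2*√(-17))² = (-36 + 2*(I*√17))² = (-36 + 2*I*√17)²)
(Y(-109) + 6789)*(34047 + 2151) = ((1228 - 144*I*√17) + 6789)*(34047 + 2151) = (8017 - 144*I*√17)*36198 = 290199366 - 5212512*I*√17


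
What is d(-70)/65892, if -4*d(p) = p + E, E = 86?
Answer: -1/16473 ≈ -6.0705e-5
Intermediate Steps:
d(p) = -43/2 - p/4 (d(p) = -(p + 86)/4 = -(86 + p)/4 = -43/2 - p/4)
d(-70)/65892 = (-43/2 - ¼*(-70))/65892 = (-43/2 + 35/2)*(1/65892) = -4*1/65892 = -1/16473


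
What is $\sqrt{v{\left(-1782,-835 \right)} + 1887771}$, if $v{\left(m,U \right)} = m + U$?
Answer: $\sqrt{1885154} \approx 1373.0$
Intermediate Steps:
$v{\left(m,U \right)} = U + m$
$\sqrt{v{\left(-1782,-835 \right)} + 1887771} = \sqrt{\left(-835 - 1782\right) + 1887771} = \sqrt{-2617 + 1887771} = \sqrt{1885154}$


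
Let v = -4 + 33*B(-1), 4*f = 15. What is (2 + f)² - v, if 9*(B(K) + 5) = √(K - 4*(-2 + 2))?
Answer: 3233/16 - 11*I/3 ≈ 202.06 - 3.6667*I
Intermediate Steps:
f = 15/4 (f = (¼)*15 = 15/4 ≈ 3.7500)
B(K) = -5 + √K/9 (B(K) = -5 + √(K - 4*(-2 + 2))/9 = -5 + √(K - 4*0)/9 = -5 + √(K + 0)/9 = -5 + √K/9)
v = -169 + 11*I/3 (v = -4 + 33*(-5 + √(-1)/9) = -4 + 33*(-5 + I/9) = -4 + (-165 + 11*I/3) = -169 + 11*I/3 ≈ -169.0 + 3.6667*I)
(2 + f)² - v = (2 + 15/4)² - (-169 + 11*I/3) = (23/4)² + (169 - 11*I/3) = 529/16 + (169 - 11*I/3) = 3233/16 - 11*I/3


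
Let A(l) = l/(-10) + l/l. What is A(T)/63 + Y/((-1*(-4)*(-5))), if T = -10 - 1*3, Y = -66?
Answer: 1051/315 ≈ 3.3365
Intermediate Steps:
T = -13 (T = -10 - 3 = -13)
A(l) = 1 - l/10 (A(l) = l*(-⅒) + 1 = -l/10 + 1 = 1 - l/10)
A(T)/63 + Y/((-1*(-4)*(-5))) = (1 - ⅒*(-13))/63 - 66/(-1*(-4)*(-5)) = (1 + 13/10)*(1/63) - 66/(4*(-5)) = (23/10)*(1/63) - 66/(-20) = 23/630 - 66*(-1/20) = 23/630 + 33/10 = 1051/315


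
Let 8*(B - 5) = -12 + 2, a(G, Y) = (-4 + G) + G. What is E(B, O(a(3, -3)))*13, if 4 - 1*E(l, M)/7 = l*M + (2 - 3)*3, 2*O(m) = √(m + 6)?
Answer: 637 - 1365*√2/4 ≈ 154.40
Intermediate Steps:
a(G, Y) = -4 + 2*G
O(m) = √(6 + m)/2 (O(m) = √(m + 6)/2 = √(6 + m)/2)
B = 15/4 (B = 5 + (-12 + 2)/8 = 5 + (⅛)*(-10) = 5 - 5/4 = 15/4 ≈ 3.7500)
E(l, M) = 49 - 7*M*l (E(l, M) = 28 - 7*(l*M + (2 - 3)*3) = 28 - 7*(M*l - 1*3) = 28 - 7*(M*l - 3) = 28 - 7*(-3 + M*l) = 28 + (21 - 7*M*l) = 49 - 7*M*l)
E(B, O(a(3, -3)))*13 = (49 - 7*√(6 + (-4 + 2*3))/2*15/4)*13 = (49 - 7*√(6 + (-4 + 6))/2*15/4)*13 = (49 - 7*√(6 + 2)/2*15/4)*13 = (49 - 7*√8/2*15/4)*13 = (49 - 7*(2*√2)/2*15/4)*13 = (49 - 7*√2*15/4)*13 = (49 - 105*√2/4)*13 = 637 - 1365*√2/4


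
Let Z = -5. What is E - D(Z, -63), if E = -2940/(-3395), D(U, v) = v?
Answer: 6195/97 ≈ 63.866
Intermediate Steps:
E = 84/97 (E = -2940*(-1/3395) = 84/97 ≈ 0.86598)
E - D(Z, -63) = 84/97 - 1*(-63) = 84/97 + 63 = 6195/97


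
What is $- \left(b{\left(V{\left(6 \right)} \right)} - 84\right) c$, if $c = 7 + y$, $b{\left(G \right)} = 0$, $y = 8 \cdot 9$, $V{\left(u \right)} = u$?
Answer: $6636$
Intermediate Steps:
$y = 72$
$c = 79$ ($c = 7 + 72 = 79$)
$- \left(b{\left(V{\left(6 \right)} \right)} - 84\right) c = - \left(0 - 84\right) 79 = - \left(-84\right) 79 = \left(-1\right) \left(-6636\right) = 6636$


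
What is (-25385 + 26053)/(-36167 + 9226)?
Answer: -668/26941 ≈ -0.024795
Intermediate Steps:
(-25385 + 26053)/(-36167 + 9226) = 668/(-26941) = 668*(-1/26941) = -668/26941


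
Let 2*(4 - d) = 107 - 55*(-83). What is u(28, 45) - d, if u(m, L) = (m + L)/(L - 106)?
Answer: 142179/61 ≈ 2330.8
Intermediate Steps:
u(m, L) = (L + m)/(-106 + L)
d = -2332 (d = 4 - (107 - 55*(-83))/2 = 4 - (107 + 4565)/2 = 4 - 1/2*4672 = 4 - 2336 = -2332)
u(28, 45) - d = (45 + 28)/(-106 + 45) - 1*(-2332) = 73/(-61) + 2332 = -1/61*73 + 2332 = -73/61 + 2332 = 142179/61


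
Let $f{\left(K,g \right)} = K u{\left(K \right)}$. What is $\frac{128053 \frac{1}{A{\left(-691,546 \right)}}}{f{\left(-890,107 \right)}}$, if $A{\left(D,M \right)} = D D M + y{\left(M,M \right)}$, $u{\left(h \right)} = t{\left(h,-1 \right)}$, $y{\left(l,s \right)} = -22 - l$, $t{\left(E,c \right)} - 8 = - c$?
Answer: $- \frac{128053}{2088239504580} \approx -6.1321 \cdot 10^{-8}$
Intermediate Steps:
$t{\left(E,c \right)} = 8 - c$
$u{\left(h \right)} = 9$ ($u{\left(h \right)} = 8 - -1 = 8 + 1 = 9$)
$A{\left(D,M \right)} = -22 - M + M D^{2}$ ($A{\left(D,M \right)} = D D M - \left(22 + M\right) = D^{2} M - \left(22 + M\right) = M D^{2} - \left(22 + M\right) = -22 - M + M D^{2}$)
$f{\left(K,g \right)} = 9 K$ ($f{\left(K,g \right)} = K 9 = 9 K$)
$\frac{128053 \frac{1}{A{\left(-691,546 \right)}}}{f{\left(-890,107 \right)}} = \frac{128053 \frac{1}{-22 - 546 + 546 \left(-691\right)^{2}}}{9 \left(-890\right)} = \frac{128053 \frac{1}{-22 - 546 + 546 \cdot 477481}}{-8010} = \frac{128053}{-22 - 546 + 260704626} \left(- \frac{1}{8010}\right) = \frac{128053}{260704058} \left(- \frac{1}{8010}\right) = - \frac{128053}{2088239504580}$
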